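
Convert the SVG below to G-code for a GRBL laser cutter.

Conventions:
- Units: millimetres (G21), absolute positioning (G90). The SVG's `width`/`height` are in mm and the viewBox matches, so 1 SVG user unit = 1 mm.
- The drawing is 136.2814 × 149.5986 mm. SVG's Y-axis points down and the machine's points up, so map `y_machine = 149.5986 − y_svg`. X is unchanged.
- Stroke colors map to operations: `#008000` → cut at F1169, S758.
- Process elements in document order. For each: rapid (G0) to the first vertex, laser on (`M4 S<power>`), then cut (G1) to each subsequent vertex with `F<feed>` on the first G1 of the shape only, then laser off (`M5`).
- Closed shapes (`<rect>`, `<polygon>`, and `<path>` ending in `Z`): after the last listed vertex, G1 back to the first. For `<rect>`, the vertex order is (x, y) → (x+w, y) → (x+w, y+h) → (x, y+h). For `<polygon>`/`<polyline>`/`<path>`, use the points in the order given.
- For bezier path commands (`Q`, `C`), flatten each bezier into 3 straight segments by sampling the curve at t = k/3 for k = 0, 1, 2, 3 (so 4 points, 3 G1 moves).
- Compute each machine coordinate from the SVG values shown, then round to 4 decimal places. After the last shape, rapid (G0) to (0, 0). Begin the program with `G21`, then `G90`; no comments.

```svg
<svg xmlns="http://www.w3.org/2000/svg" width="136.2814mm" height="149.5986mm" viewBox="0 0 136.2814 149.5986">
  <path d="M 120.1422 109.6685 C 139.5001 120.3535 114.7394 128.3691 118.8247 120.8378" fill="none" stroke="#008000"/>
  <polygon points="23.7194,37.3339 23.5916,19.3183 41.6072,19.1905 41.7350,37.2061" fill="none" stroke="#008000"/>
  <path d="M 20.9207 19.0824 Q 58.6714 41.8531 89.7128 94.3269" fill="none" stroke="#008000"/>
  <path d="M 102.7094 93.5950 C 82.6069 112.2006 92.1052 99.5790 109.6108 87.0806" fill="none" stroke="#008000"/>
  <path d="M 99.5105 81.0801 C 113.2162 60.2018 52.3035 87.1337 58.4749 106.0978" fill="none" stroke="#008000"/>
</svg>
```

G21
G90
G0 X120.1422 Y39.9301
M4 S758
G1 X127.4963 Y30.6118 F1169
G1 X121.6523 Y25.9349
G1 X118.8247 Y28.7608
M5
G0 X23.7194 Y112.2647
M4 S758
G1 X23.5916 Y130.2803 F1169
G1 X41.6072 Y130.4081
G1 X41.7350 Y112.3925
G1 X23.7194 Y112.2647
M5
G0 X20.9207 Y130.5162
M4 S758
G1 X45.3424 Y112.0354 F1169
G1 X68.2731 Y86.9539
G1 X89.7128 Y55.2717
M5
G0 X102.7094 Y56.0036
M4 S758
G1 X91.6741 Y46.6459 F1169
G1 X95.5741 Y51.1397
G1 X109.6108 Y62.5180
M5
G0 X99.5105 Y68.5185
M4 S758
G1 X93.5916 Y75.5259 F1169
G1 X69.4166 Y63.0550
G1 X58.4749 Y43.5008
M5
G0 X0.0000 Y0.0000

viewBox `0 0 136.2814 149.5986` with mm width/height → 1 unit = 1 mm. Flip: y_m = 149.5986 − y_svg.

**Shape 1** — `<path>` cubic bezier, stroke `#008000` → cut (S758, F1169). Control points (SVG): P0=(120.1422,109.6685), P1=(139.5001,120.3535), P2=(114.7394,128.3691), P3=(118.8247,120.8378); sampled at t=k/3. Machine vertices: (120.1422,39.9301) → (127.4963,30.6118) → (121.6523,25.9349) → (118.8247,28.7608). Open path.

**Shape 2** — `<polygon>` regular polygon, stroke `#008000` → cut (S758, F1169). Machine vertices: (23.7194,112.2647) → (23.5916,130.2803) → (41.6072,130.4081) → (41.7350,112.3925) → (23.7194,112.2647). Closed: final G1 returns to the first vertex.

**Shape 3** — `<path>` quadratic bezier, stroke `#008000` → cut (S758, F1169). Control points (SVG): P0=(20.9207,19.0824), P1=(58.6714,41.8531), P2=(89.7128,94.3269); sampled at t=k/3. Machine vertices: (20.9207,130.5162) → (45.3424,112.0354) → (68.2731,86.9539) → (89.7128,55.2717). Open path.

**Shape 4** — `<path>` cubic bezier, stroke `#008000` → cut (S758, F1169). Control points (SVG): P0=(102.7094,93.5950), P1=(82.6069,112.2006), P2=(92.1052,99.5790), P3=(109.6108,87.0806); sampled at t=k/3. Machine vertices: (102.7094,56.0036) → (91.6741,46.6459) → (95.5741,51.1397) → (109.6108,62.5180). Open path.

**Shape 5** — `<path>` cubic bezier, stroke `#008000` → cut (S758, F1169). Control points (SVG): P0=(99.5105,81.0801), P1=(113.2162,60.2018), P2=(52.3035,87.1337), P3=(58.4749,106.0978); sampled at t=k/3. Machine vertices: (99.5105,68.5185) → (93.5916,75.5259) → (69.4166,63.0550) → (58.4749,43.5008). Open path.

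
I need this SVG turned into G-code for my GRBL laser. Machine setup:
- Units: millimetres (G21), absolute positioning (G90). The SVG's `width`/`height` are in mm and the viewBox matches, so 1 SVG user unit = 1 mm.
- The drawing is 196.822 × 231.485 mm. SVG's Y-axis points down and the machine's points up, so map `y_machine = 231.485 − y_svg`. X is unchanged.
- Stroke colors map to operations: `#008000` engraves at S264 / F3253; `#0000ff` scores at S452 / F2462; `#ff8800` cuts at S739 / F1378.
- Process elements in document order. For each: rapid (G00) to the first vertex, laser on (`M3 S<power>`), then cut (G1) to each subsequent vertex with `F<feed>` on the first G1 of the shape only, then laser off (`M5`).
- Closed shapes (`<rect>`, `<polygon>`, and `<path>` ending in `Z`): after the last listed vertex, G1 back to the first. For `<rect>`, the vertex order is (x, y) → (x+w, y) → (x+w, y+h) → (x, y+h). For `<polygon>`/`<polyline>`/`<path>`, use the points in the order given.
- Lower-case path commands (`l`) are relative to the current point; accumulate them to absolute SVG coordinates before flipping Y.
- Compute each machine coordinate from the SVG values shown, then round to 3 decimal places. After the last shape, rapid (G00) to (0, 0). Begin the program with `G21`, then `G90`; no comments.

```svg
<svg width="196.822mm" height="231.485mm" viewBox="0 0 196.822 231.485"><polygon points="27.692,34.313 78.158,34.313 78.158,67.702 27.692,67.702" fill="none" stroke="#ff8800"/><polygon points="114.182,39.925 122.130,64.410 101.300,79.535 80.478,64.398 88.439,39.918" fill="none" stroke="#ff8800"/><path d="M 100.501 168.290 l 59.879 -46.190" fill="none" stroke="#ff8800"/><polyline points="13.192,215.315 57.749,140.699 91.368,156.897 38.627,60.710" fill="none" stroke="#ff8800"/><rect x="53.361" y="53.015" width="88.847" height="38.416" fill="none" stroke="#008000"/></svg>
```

1 u = 1 mm; y_m = 231.485 − y.

[1] `<polygon>` rectangle, #ff8800→cut S739 F1378: (27.692,197.172) → (78.158,197.172) → (78.158,163.783) → (27.692,163.783) → (27.692,197.172) (closed)

[2] `<polygon>` regular polygon, #ff8800→cut S739 F1378: (114.182,191.560) → (122.130,167.075) → (101.300,151.950) → (80.478,167.087) → (88.439,191.567) → (114.182,191.560) (closed)

[3] `<path>` line segment, #ff8800→cut S739 F1378: (100.501,63.195) → (160.380,109.385)

[4] `<polyline>` open polyline, #ff8800→cut S739 F1378: (13.192,16.170) → (57.749,90.786) → (91.368,74.588) → (38.627,170.775)

[5] `<rect>` rectangle, #008000→engrave S264 F3253: (53.361,178.470) → (142.208,178.470) → (142.208,140.054) → (53.361,140.054) → (53.361,178.470) (closed)

G21
G90
G00 X27.692 Y197.172
M3 S739
G1 X78.158 Y197.172 F1378
G1 X78.158 Y163.783
G1 X27.692 Y163.783
G1 X27.692 Y197.172
M5
G00 X114.182 Y191.560
M3 S739
G1 X122.130 Y167.075 F1378
G1 X101.300 Y151.950
G1 X80.478 Y167.087
G1 X88.439 Y191.567
G1 X114.182 Y191.560
M5
G00 X100.501 Y63.195
M3 S739
G1 X160.380 Y109.385 F1378
M5
G00 X13.192 Y16.170
M3 S739
G1 X57.749 Y90.786 F1378
G1 X91.368 Y74.588
G1 X38.627 Y170.775
M5
G00 X53.361 Y178.470
M3 S264
G1 X142.208 Y178.470 F3253
G1 X142.208 Y140.054
G1 X53.361 Y140.054
G1 X53.361 Y178.470
M5
G00 X0.000 Y0.000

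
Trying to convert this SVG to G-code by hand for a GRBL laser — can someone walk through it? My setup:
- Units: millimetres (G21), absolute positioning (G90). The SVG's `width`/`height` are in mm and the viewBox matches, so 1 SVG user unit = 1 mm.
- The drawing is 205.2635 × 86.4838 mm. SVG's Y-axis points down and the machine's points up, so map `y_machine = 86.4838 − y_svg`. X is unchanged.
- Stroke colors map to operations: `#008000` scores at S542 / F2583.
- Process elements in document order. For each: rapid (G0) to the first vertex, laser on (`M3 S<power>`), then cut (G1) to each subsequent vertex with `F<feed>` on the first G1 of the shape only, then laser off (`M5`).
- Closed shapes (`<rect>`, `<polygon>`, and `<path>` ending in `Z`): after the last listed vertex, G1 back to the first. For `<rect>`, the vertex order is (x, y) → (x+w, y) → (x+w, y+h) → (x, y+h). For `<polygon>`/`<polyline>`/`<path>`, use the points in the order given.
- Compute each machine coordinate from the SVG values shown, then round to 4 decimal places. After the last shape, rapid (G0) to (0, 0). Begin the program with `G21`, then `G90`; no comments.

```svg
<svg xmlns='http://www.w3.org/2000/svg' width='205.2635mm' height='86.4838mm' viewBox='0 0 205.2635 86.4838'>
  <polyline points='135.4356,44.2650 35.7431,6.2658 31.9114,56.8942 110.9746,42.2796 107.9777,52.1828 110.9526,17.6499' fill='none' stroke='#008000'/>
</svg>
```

1 u = 1 mm; y_m = 86.4838 − y.

[1] `<polyline>` open polyline, #008000→score S542 F2583: (135.4356,42.2188) → (35.7431,80.2180) → (31.9114,29.5896) → (110.9746,44.2042) → (107.9777,34.3010) → (110.9526,68.8339)

G21
G90
G0 X135.4356 Y42.2188
M3 S542
G1 X35.7431 Y80.2180 F2583
G1 X31.9114 Y29.5896
G1 X110.9746 Y44.2042
G1 X107.9777 Y34.3010
G1 X110.9526 Y68.8339
M5
G0 X0.0000 Y0.0000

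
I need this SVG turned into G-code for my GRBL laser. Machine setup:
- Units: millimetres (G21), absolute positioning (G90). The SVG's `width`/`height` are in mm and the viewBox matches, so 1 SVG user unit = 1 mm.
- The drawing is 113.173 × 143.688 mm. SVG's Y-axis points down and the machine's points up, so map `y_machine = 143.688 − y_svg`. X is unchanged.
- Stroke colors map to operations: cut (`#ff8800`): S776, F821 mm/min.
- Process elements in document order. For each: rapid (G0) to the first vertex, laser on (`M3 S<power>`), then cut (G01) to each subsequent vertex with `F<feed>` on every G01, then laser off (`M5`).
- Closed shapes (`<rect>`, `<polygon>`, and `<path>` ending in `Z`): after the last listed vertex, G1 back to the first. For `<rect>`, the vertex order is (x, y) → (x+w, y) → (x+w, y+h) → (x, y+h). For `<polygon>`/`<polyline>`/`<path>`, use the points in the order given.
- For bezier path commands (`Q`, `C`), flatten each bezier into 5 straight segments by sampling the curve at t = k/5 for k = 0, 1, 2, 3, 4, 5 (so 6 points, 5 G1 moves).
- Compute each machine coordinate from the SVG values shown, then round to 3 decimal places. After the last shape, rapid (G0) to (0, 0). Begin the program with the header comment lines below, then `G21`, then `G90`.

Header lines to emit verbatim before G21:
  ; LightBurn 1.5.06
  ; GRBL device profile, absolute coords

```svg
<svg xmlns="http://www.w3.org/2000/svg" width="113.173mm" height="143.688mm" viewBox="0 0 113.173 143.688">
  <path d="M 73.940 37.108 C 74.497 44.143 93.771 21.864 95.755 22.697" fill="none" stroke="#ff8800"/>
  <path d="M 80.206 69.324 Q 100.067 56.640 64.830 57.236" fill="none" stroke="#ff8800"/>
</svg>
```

; LightBurn 1.5.06
; GRBL device profile, absolute coords
G21
G90
G0 X73.940 Y106.580
M3 S776
G01 X76.232 Y105.457 F821
G01 X81.288 Y108.853 F821
G01 X87.379 Y114.252 F821
G01 X92.778 Y119.137 F821
G01 X95.755 Y120.991 F821
M5
G0 X80.206 Y74.364
M3 S776
G01 X85.946 Y78.906 F821
G01 X87.279 Y82.386 F821
G01 X84.204 Y84.804 F821
G01 X76.721 Y86.159 F821
G01 X64.830 Y86.452 F821
M5
G0 X0.000 Y0.000

viewBox `0 0 113.173 143.688` with mm width/height → 1 unit = 1 mm. Flip: y_m = 143.688 − y_svg.

**Shape 1** — `<path>` cubic bezier, stroke `#ff8800` → cut (S776, F821). Control points (SVG): P0=(73.940,37.108), P1=(74.497,44.143), P2=(93.771,21.864), P3=(95.755,22.697); sampled at t=k/5. Machine vertices: (73.940,106.580) → (76.232,105.457) → (81.288,108.853) → (87.379,114.252) → (92.778,119.137) → (95.755,120.991). Open path.

**Shape 2** — `<path>` quadratic bezier, stroke `#ff8800` → cut (S776, F821). Control points (SVG): P0=(80.206,69.324), P1=(100.067,56.640), P2=(64.830,57.236); sampled at t=k/5. Machine vertices: (80.206,74.364) → (85.946,78.906) → (87.279,82.386) → (84.204,84.804) → (76.721,86.159) → (64.830,86.452). Open path.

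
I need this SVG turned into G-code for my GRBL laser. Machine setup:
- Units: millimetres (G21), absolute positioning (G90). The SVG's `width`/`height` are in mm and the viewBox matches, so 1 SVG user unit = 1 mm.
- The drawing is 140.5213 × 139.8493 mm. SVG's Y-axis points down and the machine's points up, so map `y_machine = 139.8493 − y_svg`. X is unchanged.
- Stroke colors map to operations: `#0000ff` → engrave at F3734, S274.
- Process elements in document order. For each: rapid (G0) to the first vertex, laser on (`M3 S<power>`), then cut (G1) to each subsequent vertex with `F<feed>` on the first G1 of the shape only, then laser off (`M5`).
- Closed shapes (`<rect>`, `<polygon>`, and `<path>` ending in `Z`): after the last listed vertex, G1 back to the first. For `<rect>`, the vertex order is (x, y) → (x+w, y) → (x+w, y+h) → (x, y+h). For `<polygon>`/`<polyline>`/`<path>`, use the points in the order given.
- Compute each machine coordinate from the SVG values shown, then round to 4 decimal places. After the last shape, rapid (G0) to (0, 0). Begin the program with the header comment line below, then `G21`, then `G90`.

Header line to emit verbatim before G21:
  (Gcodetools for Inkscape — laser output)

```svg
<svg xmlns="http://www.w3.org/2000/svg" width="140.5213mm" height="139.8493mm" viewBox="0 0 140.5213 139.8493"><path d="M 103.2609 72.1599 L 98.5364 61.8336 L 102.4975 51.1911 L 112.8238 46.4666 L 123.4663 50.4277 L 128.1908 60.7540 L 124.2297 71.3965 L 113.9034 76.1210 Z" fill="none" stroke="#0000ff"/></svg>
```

1 u = 1 mm; y_m = 139.8493 − y.

[1] `<path>` regular polygon, #0000ff→engrave S274 F3734: (103.2609,67.6894) → (98.5364,78.0157) → (102.4975,88.6582) → (112.8238,93.3827) → (123.4663,89.4216) → (128.1908,79.0953) → (124.2297,68.4528) → (113.9034,63.7283) → (103.2609,67.6894) (closed)

(Gcodetools for Inkscape — laser output)
G21
G90
G0 X103.2609 Y67.6894
M3 S274
G1 X98.5364 Y78.0157 F3734
G1 X102.4975 Y88.6582
G1 X112.8238 Y93.3827
G1 X123.4663 Y89.4216
G1 X128.1908 Y79.0953
G1 X124.2297 Y68.4528
G1 X113.9034 Y63.7283
G1 X103.2609 Y67.6894
M5
G0 X0.0000 Y0.0000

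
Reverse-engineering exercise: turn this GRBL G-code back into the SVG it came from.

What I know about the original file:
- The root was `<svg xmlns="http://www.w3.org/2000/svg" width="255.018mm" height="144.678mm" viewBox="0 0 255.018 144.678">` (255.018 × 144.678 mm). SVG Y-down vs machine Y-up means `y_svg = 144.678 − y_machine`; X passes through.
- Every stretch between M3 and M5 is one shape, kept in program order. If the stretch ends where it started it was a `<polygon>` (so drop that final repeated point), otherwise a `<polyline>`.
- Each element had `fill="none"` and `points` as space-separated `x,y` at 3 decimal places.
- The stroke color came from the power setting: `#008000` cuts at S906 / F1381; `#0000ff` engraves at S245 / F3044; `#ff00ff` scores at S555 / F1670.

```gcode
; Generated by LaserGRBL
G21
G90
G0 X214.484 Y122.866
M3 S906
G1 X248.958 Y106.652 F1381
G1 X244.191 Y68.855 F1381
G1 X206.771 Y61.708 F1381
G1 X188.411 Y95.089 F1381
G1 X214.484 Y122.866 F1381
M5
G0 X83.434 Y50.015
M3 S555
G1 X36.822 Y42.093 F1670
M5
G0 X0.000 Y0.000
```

<svg xmlns="http://www.w3.org/2000/svg" width="255.018mm" height="144.678mm" viewBox="0 0 255.018 144.678">
  <polygon points="214.484,21.812 248.958,38.026 244.191,75.823 206.771,82.970 188.411,49.589" fill="none" stroke="#008000"/>
  <polyline points="83.434,94.663 36.822,102.585" fill="none" stroke="#ff00ff"/>
</svg>

Each laser-on run becomes one SVG element. Flip Y back into SVG space with y_svg = 144.678 − y_machine.

Run 1: power S906 maps to stroke `#008000` (cut). The run returns to its start, so emit a `<polygon>` with points (Y-flipped): 214.484,21.812 248.958,38.026 244.191,75.823 206.771,82.970 188.411,49.589.

Run 2: power S555 maps to stroke `#ff00ff` (score). The run is open, so emit a `<polyline>` with points (Y-flipped): 83.434,94.663 36.822,102.585.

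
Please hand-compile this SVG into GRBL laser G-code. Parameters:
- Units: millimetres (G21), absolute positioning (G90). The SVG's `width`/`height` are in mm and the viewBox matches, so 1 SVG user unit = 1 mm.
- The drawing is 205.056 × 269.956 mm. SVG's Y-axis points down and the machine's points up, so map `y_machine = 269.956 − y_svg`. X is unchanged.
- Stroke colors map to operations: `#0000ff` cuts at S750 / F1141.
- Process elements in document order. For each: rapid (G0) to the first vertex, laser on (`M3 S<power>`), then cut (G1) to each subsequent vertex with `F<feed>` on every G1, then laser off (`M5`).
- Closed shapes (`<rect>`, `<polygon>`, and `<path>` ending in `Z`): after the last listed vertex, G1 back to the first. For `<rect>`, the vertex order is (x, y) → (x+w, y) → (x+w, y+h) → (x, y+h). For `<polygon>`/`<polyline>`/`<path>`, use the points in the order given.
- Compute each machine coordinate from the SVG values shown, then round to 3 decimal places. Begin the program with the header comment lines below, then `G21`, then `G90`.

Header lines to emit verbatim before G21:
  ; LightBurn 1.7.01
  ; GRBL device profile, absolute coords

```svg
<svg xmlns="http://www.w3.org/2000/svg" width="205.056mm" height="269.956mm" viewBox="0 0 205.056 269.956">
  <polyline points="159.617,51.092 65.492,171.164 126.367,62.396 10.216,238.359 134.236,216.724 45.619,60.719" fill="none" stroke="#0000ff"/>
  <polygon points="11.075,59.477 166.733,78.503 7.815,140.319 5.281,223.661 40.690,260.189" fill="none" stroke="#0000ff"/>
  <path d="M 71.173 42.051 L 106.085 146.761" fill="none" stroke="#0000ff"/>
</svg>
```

; LightBurn 1.7.01
; GRBL device profile, absolute coords
G21
G90
G0 X159.617 Y218.864
M3 S750
G1 X65.492 Y98.792 F1141
G1 X126.367 Y207.560 F1141
G1 X10.216 Y31.597 F1141
G1 X134.236 Y53.232 F1141
G1 X45.619 Y209.237 F1141
M5
G0 X11.075 Y210.479
M3 S750
G1 X166.733 Y191.453 F1141
G1 X7.815 Y129.637 F1141
G1 X5.281 Y46.295 F1141
G1 X40.690 Y9.767 F1141
G1 X11.075 Y210.479 F1141
M5
G0 X71.173 Y227.905
M3 S750
G1 X106.085 Y123.195 F1141
M5

1 u = 1 mm; y_m = 269.956 − y.

[1] `<polyline>` open polyline, #0000ff→cut S750 F1141: (159.617,218.864) → (65.492,98.792) → (126.367,207.560) → (10.216,31.597) → (134.236,53.232) → (45.619,209.237)

[2] `<polygon>` closed polygon, #0000ff→cut S750 F1141: (11.075,210.479) → (166.733,191.453) → (7.815,129.637) → (5.281,46.295) → (40.690,9.767) → (11.075,210.479) (closed)

[3] `<path>` line segment, #0000ff→cut S750 F1141: (71.173,227.905) → (106.085,123.195)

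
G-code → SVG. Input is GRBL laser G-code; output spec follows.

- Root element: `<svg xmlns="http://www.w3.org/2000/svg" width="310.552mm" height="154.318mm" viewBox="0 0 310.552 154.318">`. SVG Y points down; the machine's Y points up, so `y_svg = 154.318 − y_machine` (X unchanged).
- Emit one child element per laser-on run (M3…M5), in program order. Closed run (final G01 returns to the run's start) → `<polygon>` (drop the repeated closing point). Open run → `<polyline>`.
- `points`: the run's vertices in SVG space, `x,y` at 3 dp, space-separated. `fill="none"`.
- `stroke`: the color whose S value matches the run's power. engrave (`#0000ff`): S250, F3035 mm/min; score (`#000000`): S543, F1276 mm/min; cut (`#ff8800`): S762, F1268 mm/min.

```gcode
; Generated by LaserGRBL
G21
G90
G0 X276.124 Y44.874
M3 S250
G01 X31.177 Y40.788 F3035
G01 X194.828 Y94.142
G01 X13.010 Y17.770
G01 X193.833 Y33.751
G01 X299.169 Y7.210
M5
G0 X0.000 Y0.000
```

<svg xmlns="http://www.w3.org/2000/svg" width="310.552mm" height="154.318mm" viewBox="0 0 310.552 154.318">
  <polyline points="276.124,109.444 31.177,113.530 194.828,60.176 13.010,136.548 193.833,120.567 299.169,147.108" fill="none" stroke="#0000ff"/>
</svg>

Machine Y-up, SVG Y-down with viewBox height 154.318, so y_svg = 154.318 − y_machine; X carries over. Every run uses S250, so all elements get stroke `#0000ff` (engrave).

Run 1: The run is open, so emit a `<polyline>` with points (Y-flipped): 276.124,109.444 31.177,113.530 194.828,60.176 13.010,136.548 193.833,120.567 299.169,147.108.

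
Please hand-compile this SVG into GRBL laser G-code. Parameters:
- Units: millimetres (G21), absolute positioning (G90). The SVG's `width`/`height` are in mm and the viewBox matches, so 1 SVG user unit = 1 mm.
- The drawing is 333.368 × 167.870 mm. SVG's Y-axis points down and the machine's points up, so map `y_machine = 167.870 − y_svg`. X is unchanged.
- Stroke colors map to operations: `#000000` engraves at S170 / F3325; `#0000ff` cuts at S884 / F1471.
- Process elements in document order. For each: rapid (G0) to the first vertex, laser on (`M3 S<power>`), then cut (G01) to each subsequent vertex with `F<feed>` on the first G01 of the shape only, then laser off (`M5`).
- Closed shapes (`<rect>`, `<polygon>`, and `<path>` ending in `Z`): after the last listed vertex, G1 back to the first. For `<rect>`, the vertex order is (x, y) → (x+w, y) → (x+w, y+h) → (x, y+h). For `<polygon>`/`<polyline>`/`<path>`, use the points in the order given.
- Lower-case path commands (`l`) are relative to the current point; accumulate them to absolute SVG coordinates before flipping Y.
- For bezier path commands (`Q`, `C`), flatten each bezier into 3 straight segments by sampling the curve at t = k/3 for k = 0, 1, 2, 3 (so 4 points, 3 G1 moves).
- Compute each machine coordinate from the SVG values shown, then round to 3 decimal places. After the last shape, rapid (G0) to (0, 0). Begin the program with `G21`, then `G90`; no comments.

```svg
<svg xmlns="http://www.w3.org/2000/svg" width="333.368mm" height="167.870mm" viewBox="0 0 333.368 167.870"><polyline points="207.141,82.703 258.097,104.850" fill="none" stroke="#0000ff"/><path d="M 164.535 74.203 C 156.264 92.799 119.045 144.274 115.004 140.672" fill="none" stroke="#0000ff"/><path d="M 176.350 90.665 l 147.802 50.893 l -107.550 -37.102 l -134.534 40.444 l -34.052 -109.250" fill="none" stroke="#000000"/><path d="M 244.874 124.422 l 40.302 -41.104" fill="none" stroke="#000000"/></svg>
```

G21
G90
G0 X207.141 Y85.167
M3 S884
G01 X258.097 Y63.020 F1471
M5
G0 X164.535 Y93.667
M3 S884
G01 X148.916 Y67.369 F1471
G01 X127.803 Y38.697
G01 X115.004 Y27.198
M5
G0 X176.350 Y77.205
M3 S170
G01 X324.152 Y26.312 F3325
G01 X216.602 Y63.414
G01 X82.068 Y22.970
G01 X48.016 Y132.220
M5
G0 X244.874 Y43.448
M3 S170
G01 X285.176 Y84.552 F3325
M5
G0 X0.000 Y0.000

Since the viewBox matches the mm dimensions, user units are millimetres directly. The only transform is the Y-flip y_m = 167.870 − y_svg.

Shape 1 is a line segment drawn with `<polyline>`. Its stroke #0000ff means cut at S884, F1471. After flipping Y the toolpath is (207.141,85.167) → (258.097,63.020).

Shape 2 is a cubic bezier drawn with `<path>`. Its stroke #0000ff means cut at S884, F1471. After flipping Y the toolpath is (164.535,93.667) → (148.916,67.369) → (127.803,38.697) → (115.004,27.198).

Shape 3 is a open polyline drawn with `<path>`. Its stroke #000000 means engrave at S170, F3325. After flipping Y the toolpath is (176.350,77.205) → (324.152,26.312) → (216.602,63.414) → (82.068,22.970) → (48.016,132.220).

Shape 4 is a line segment drawn with `<path>`. Its stroke #000000 means engrave at S170, F3325. After flipping Y the toolpath is (244.874,43.448) → (285.176,84.552).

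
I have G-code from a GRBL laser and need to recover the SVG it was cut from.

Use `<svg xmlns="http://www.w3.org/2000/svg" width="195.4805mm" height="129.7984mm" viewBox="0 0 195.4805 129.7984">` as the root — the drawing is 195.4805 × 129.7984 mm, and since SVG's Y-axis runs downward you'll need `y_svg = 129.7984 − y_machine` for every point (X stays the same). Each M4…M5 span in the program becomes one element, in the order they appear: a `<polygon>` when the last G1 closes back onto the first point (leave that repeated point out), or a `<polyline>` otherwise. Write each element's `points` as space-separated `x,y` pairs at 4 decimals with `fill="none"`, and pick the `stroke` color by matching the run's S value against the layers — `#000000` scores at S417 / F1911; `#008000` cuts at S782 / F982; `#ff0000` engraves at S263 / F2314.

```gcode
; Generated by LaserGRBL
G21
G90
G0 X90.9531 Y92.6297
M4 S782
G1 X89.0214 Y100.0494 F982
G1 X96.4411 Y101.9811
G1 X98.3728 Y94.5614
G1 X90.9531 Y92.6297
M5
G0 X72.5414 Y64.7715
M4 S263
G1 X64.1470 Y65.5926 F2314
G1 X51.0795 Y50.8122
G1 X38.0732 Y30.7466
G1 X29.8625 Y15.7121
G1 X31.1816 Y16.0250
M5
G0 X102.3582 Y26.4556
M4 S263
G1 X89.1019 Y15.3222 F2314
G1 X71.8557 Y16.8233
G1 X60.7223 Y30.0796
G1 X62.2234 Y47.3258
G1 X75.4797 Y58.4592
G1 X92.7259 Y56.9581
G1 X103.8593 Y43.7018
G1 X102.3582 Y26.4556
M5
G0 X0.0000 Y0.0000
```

<svg xmlns="http://www.w3.org/2000/svg" width="195.4805mm" height="129.7984mm" viewBox="0 0 195.4805 129.7984">
  <polygon points="90.9531,37.1687 89.0214,29.7490 96.4411,27.8173 98.3728,35.2370" fill="none" stroke="#008000"/>
  <polyline points="72.5414,65.0269 64.1470,64.2058 51.0795,78.9862 38.0732,99.0518 29.8625,114.0863 31.1816,113.7734" fill="none" stroke="#ff0000"/>
  <polygon points="102.3582,103.3428 89.1019,114.4762 71.8557,112.9751 60.7223,99.7188 62.2234,82.4726 75.4797,71.3392 92.7259,72.8403 103.8593,86.0966" fill="none" stroke="#ff0000"/>
</svg>

Each laser-on run becomes one SVG element. Flip Y back into SVG space with y_svg = 129.7984 − y_machine.

Run 1: S782 ⇒ cut layer `#008000`. The run returns to its start, so emit a `<polygon>` with points (Y-flipped): 90.9531,37.1687 89.0214,29.7490 96.4411,27.8173 98.3728,35.2370.

Run 2: the run's S263 means `#ff0000` (engrave). The run is open, so emit a `<polyline>` with points (Y-flipped): 72.5414,65.0269 64.1470,64.2058 51.0795,78.9862 38.0732,99.0518 29.8625,114.0863 31.1816,113.7734.

Run 3: S263 ⇒ engrave layer `#ff0000`. The run returns to its start, so emit a `<polygon>` with points (Y-flipped): 102.3582,103.3428 89.1019,114.4762 71.8557,112.9751 60.7223,99.7188 62.2234,82.4726 75.4797,71.3392 92.7259,72.8403 103.8593,86.0966.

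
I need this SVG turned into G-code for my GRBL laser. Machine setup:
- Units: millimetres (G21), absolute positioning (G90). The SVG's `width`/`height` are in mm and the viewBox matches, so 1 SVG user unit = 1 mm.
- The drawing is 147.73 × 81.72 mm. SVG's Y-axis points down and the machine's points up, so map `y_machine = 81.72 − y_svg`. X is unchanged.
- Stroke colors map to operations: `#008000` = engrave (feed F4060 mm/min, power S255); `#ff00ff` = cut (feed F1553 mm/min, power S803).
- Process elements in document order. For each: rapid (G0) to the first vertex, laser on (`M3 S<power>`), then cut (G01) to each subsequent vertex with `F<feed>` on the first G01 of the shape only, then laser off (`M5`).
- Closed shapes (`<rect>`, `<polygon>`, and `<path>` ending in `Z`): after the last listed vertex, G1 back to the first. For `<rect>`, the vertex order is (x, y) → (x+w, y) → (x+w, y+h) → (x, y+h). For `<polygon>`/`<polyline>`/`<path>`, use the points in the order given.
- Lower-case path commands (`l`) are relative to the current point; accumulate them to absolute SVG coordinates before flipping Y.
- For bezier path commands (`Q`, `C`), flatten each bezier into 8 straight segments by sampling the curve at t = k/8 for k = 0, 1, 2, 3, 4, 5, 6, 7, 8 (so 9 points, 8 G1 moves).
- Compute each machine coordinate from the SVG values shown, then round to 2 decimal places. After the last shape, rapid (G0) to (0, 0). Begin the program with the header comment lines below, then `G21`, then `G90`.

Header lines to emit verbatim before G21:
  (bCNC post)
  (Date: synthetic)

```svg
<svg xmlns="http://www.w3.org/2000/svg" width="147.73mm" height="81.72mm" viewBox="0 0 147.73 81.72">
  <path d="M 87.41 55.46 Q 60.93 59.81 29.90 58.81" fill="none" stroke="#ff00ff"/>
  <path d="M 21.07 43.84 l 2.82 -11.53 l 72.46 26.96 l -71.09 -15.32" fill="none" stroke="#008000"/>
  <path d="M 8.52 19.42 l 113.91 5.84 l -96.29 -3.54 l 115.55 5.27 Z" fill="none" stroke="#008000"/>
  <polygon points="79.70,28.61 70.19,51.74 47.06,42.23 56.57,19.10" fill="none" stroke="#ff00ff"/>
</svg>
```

(bCNC post)
(Date: synthetic)
G21
G90
G0 X87.41 Y26.26
M3 S803
G01 X80.72 Y25.26 F1553
G01 X73.89 Y24.42
G01 X66.91 Y23.75
G01 X59.79 Y23.25
G01 X52.53 Y22.91
G01 X45.13 Y22.74
G01 X37.59 Y22.74
G01 X29.90 Y22.91
M5
G0 X21.07 Y37.88
M3 S255
G01 X23.89 Y49.41 F4060
G01 X96.35 Y22.45
G01 X25.26 Y37.77
M5
G0 X8.52 Y62.30
M3 S255
G01 X122.43 Y56.46 F4060
G01 X26.14 Y60.00
G01 X141.69 Y54.73
G01 X8.52 Y62.30
M5
G0 X79.70 Y53.11
M3 S803
G01 X70.19 Y29.98 F1553
G01 X47.06 Y39.49
G01 X56.57 Y62.62
G01 X79.70 Y53.11
M5
G0 X0.00 Y0.00

viewBox `0 0 147.73 81.72` with mm width/height → 1 unit = 1 mm. Flip: y_m = 81.72 − y_svg.

**Shape 1** — `<path>` quadratic bezier, stroke `#ff00ff` → cut (S803, F1553). Control points (SVG): P0=(87.41,55.46), P1=(60.93,59.81), P2=(29.90,58.81); sampled at t=k/8. Machine vertices: (87.41,26.26) → (80.72,25.26) → (73.89,24.42) → (66.91,23.75) → (59.79,23.25) → (52.53,22.91) → (45.13,22.74) → (37.59,22.74) → (29.90,22.91). Open path.

**Shape 2** — `<path>` open polyline, stroke `#008000` → engrave (S255, F4060). Machine vertices: (21.07,37.88) → (23.89,49.41) → (96.35,22.45) → (25.26,37.77). Open path.

**Shape 3** — `<path>` closed polygon, stroke `#008000` → engrave (S255, F4060). Machine vertices: (8.52,62.30) → (122.43,56.46) → (26.14,60.00) → (141.69,54.73) → (8.52,62.30). Closed: final G1 returns to the first vertex.

**Shape 4** — `<polygon>` regular polygon, stroke `#ff00ff` → cut (S803, F1553). Machine vertices: (79.70,53.11) → (70.19,29.98) → (47.06,39.49) → (56.57,62.62) → (79.70,53.11). Closed: final G1 returns to the first vertex.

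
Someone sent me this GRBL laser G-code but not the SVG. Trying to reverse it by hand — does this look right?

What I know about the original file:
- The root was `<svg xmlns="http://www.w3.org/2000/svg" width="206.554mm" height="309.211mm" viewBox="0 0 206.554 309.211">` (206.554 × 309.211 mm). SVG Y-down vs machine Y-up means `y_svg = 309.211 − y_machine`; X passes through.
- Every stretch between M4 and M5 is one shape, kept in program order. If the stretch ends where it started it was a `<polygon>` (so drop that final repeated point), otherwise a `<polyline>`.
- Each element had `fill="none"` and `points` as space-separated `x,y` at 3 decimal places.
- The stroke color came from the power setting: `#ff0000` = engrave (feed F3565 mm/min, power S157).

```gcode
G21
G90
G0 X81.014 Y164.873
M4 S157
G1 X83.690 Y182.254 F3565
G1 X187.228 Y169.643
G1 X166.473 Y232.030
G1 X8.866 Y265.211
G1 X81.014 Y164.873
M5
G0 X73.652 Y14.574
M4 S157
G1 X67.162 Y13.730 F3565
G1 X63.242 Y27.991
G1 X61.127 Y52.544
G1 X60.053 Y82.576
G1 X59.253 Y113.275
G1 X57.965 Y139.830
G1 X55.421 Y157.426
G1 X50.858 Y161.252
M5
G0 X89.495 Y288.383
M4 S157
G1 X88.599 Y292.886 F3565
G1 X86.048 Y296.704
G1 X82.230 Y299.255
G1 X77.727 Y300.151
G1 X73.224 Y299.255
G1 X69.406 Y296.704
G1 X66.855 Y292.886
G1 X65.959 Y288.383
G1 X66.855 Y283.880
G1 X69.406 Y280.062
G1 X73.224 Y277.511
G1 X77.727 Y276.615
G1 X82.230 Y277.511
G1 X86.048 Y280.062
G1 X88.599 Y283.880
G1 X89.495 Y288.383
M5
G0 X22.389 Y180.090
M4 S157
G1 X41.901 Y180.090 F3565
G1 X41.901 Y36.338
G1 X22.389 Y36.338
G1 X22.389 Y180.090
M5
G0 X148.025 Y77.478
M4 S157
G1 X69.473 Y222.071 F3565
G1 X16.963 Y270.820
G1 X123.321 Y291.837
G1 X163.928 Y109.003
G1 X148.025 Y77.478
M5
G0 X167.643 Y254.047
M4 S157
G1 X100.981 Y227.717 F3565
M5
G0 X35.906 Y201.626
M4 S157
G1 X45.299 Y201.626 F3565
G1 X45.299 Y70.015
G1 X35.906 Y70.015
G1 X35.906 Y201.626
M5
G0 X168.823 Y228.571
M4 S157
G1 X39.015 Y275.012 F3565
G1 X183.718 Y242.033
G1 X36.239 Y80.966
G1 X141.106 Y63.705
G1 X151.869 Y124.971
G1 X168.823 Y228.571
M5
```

y_svg = 309.211 − y_m. Every run uses S157, so all elements get stroke `#ff0000` (engrave).

[1] closed run; points: 81.014,144.338 83.690,126.957 187.228,139.568 166.473,77.181 8.866,44.000

[2] open run; points: 73.652,294.637 67.162,295.481 63.242,281.220 61.127,256.667 60.053,226.635 59.253,195.936 57.965,169.381 55.421,151.785 50.858,147.959

[3] closed run; points: 89.495,20.828 88.599,16.325 86.048,12.507 82.230,9.956 77.727,9.060 73.224,9.956 69.406,12.507 66.855,16.325 65.959,20.828 66.855,25.331 69.406,29.149 73.224,31.700 77.727,32.596 82.230,31.700 86.048,29.149 88.599,25.331

[4] closed run; points: 22.389,129.121 41.901,129.121 41.901,272.873 22.389,272.873

[5] closed run; points: 148.025,231.733 69.473,87.140 16.963,38.391 123.321,17.374 163.928,200.208

[6] open run; points: 167.643,55.164 100.981,81.494

[7] closed run; points: 35.906,107.585 45.299,107.585 45.299,239.196 35.906,239.196

[8] closed run; points: 168.823,80.640 39.015,34.199 183.718,67.178 36.239,228.245 141.106,245.506 151.869,184.240

<svg xmlns="http://www.w3.org/2000/svg" width="206.554mm" height="309.211mm" viewBox="0 0 206.554 309.211">
  <polygon points="81.014,144.338 83.690,126.957 187.228,139.568 166.473,77.181 8.866,44.000" fill="none" stroke="#ff0000"/>
  <polyline points="73.652,294.637 67.162,295.481 63.242,281.220 61.127,256.667 60.053,226.635 59.253,195.936 57.965,169.381 55.421,151.785 50.858,147.959" fill="none" stroke="#ff0000"/>
  <polygon points="89.495,20.828 88.599,16.325 86.048,12.507 82.230,9.956 77.727,9.060 73.224,9.956 69.406,12.507 66.855,16.325 65.959,20.828 66.855,25.331 69.406,29.149 73.224,31.700 77.727,32.596 82.230,31.700 86.048,29.149 88.599,25.331" fill="none" stroke="#ff0000"/>
  <polygon points="22.389,129.121 41.901,129.121 41.901,272.873 22.389,272.873" fill="none" stroke="#ff0000"/>
  <polygon points="148.025,231.733 69.473,87.140 16.963,38.391 123.321,17.374 163.928,200.208" fill="none" stroke="#ff0000"/>
  <polyline points="167.643,55.164 100.981,81.494" fill="none" stroke="#ff0000"/>
  <polygon points="35.906,107.585 45.299,107.585 45.299,239.196 35.906,239.196" fill="none" stroke="#ff0000"/>
  <polygon points="168.823,80.640 39.015,34.199 183.718,67.178 36.239,228.245 141.106,245.506 151.869,184.240" fill="none" stroke="#ff0000"/>
</svg>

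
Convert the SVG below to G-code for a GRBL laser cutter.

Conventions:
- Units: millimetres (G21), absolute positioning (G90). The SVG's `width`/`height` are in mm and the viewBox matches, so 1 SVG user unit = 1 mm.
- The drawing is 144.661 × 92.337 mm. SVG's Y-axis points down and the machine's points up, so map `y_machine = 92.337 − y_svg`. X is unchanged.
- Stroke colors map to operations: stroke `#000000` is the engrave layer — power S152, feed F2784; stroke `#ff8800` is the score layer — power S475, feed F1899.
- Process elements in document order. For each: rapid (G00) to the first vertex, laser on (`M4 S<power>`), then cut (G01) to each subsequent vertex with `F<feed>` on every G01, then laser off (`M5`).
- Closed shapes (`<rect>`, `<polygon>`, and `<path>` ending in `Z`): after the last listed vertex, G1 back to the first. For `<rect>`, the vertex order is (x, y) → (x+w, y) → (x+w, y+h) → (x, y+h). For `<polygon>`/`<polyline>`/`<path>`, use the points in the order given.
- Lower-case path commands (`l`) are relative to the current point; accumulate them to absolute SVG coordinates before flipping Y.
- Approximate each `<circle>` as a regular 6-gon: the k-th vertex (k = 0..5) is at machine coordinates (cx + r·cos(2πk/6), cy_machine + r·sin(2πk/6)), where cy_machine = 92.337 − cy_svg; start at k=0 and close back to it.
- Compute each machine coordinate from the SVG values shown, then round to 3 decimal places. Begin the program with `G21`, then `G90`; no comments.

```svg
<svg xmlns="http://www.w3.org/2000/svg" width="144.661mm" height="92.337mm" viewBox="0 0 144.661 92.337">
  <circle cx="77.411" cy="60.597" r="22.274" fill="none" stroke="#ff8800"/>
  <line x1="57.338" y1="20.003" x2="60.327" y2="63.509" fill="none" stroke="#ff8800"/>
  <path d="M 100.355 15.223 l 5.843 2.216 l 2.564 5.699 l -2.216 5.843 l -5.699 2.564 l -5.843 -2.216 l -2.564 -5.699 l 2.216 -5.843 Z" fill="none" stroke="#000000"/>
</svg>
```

1 u = 1 mm; y_m = 92.337 − y.

[1] `<circle>` circle, #ff8800→score S475 F1899: (99.685,31.740) → (88.548,51.030) → (66.274,51.030) → (55.137,31.740) → (66.274,12.450) → (88.548,12.450) → (99.685,31.740) (closed)

[2] `<line>` line segment, #ff8800→score S475 F1899: (57.338,72.334) → (60.327,28.828)

[3] `<path>` regular polygon, #000000→engrave S152 F2784: (100.355,77.114) → (106.198,74.898) → (108.762,69.199) → (106.546,63.356) → (100.847,60.792) → (95.004,63.008) → (92.440,68.707) → (94.656,74.550) → (100.355,77.114) (closed)

G21
G90
G00 X99.685 Y31.740
M4 S475
G01 X88.548 Y51.030 F1899
G01 X66.274 Y51.030 F1899
G01 X55.137 Y31.740 F1899
G01 X66.274 Y12.450 F1899
G01 X88.548 Y12.450 F1899
G01 X99.685 Y31.740 F1899
M5
G00 X57.338 Y72.334
M4 S475
G01 X60.327 Y28.828 F1899
M5
G00 X100.355 Y77.114
M4 S152
G01 X106.198 Y74.898 F2784
G01 X108.762 Y69.199 F2784
G01 X106.546 Y63.356 F2784
G01 X100.847 Y60.792 F2784
G01 X95.004 Y63.008 F2784
G01 X92.440 Y68.707 F2784
G01 X94.656 Y74.550 F2784
G01 X100.355 Y77.114 F2784
M5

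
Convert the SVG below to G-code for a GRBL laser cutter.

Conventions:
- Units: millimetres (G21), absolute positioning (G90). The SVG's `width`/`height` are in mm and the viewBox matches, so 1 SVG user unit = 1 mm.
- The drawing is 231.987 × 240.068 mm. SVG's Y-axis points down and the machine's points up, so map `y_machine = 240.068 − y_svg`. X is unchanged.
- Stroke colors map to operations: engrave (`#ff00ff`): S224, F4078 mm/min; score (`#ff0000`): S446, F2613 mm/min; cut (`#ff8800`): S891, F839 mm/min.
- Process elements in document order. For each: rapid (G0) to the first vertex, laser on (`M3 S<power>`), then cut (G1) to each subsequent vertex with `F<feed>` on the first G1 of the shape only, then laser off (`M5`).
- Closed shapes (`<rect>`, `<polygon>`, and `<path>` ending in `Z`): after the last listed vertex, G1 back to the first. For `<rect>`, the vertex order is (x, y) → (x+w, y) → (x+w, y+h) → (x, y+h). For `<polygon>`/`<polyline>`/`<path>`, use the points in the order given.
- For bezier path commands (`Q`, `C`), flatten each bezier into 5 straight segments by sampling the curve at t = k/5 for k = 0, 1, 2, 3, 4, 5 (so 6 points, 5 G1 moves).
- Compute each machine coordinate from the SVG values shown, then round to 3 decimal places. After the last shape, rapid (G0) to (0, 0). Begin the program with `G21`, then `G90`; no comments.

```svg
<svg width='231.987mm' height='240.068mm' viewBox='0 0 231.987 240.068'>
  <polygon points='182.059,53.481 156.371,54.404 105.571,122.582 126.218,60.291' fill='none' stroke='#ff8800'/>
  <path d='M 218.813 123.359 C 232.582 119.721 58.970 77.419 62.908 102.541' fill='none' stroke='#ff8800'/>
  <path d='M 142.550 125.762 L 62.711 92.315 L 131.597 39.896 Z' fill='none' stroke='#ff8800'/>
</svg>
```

G21
G90
G0 X182.059 Y186.587
M3 S891
G1 X156.371 Y185.664 F839
G1 X105.571 Y117.486
G1 X126.218 Y179.777
G1 X182.059 Y186.587
M5
G0 X218.813 Y116.709
M3 S891
G1 X207.508 Y122.683 F839
G1 X168.749 Y132.844
G1 X120.051 Y142.100
G1 X78.932 Y145.358
G1 X62.908 Y137.527
M5
G0 X142.550 Y114.306
M3 S891
G1 X62.711 Y147.753 F839
G1 X131.597 Y200.172
G1 X142.550 Y114.306
M5
G0 X0.000 Y0.000

viewBox `0 0 231.987 240.068` with mm width/height → 1 unit = 1 mm. Flip: y_m = 240.068 − y_svg.

**Shape 1** — `<polygon>` closed polygon, stroke `#ff8800` → cut (S891, F839). Machine vertices: (182.059,186.587) → (156.371,185.664) → (105.571,117.486) → (126.218,179.777) → (182.059,186.587). Closed: final G1 returns to the first vertex.

**Shape 2** — `<path>` cubic bezier, stroke `#ff8800` → cut (S891, F839). Control points (SVG): P0=(218.813,123.359), P1=(232.582,119.721), P2=(58.970,77.419), P3=(62.908,102.541); sampled at t=k/5. Machine vertices: (218.813,116.709) → (207.508,122.683) → (168.749,132.844) → (120.051,142.100) → (78.932,145.358) → (62.908,137.527). Open path.

**Shape 3** — `<path>` regular polygon, stroke `#ff8800` → cut (S891, F839). Machine vertices: (142.550,114.306) → (62.711,147.753) → (131.597,200.172) → (142.550,114.306). Closed: final G1 returns to the first vertex.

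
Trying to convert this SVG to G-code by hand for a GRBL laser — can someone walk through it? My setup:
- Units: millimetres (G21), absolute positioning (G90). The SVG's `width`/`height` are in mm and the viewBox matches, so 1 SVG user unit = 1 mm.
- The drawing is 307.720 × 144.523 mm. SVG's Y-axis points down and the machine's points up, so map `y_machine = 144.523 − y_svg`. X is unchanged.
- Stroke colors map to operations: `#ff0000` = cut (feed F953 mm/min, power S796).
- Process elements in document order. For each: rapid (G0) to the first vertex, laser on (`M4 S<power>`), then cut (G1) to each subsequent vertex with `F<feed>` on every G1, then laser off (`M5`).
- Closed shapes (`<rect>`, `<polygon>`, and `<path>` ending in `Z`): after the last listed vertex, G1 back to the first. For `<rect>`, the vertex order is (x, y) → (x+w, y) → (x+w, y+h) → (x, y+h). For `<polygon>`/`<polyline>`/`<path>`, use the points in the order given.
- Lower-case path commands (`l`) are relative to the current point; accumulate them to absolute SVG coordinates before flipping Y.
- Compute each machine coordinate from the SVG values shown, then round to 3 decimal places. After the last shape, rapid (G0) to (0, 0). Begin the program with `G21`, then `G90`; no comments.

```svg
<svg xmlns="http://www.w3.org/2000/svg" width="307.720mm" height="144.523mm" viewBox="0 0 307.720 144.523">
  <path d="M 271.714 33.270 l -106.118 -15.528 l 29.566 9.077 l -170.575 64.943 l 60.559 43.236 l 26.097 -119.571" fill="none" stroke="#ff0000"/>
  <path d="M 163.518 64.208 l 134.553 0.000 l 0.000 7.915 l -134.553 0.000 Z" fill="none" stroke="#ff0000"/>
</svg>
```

G21
G90
G0 X271.714 Y111.253
M4 S796
G1 X165.596 Y126.781 F953
G1 X195.162 Y117.704 F953
G1 X24.587 Y52.761 F953
G1 X85.146 Y9.525 F953
G1 X111.243 Y129.096 F953
M5
G0 X163.518 Y80.315
M4 S796
G1 X298.071 Y80.315 F953
G1 X298.071 Y72.400 F953
G1 X163.518 Y72.400 F953
G1 X163.518 Y80.315 F953
M5
G0 X0.000 Y0.000

viewBox `0 0 307.720 144.523` with mm width/height → 1 unit = 1 mm. Flip: y_m = 144.523 − y_svg.

**Shape 1** — `<path>` open polyline, stroke `#ff0000` → cut (S796, F953). Machine vertices: (271.714,111.253) → (165.596,126.781) → (195.162,117.704) → (24.587,52.761) → (85.146,9.525) → (111.243,129.096). Open path.

**Shape 2** — `<path>` rectangle, stroke `#ff0000` → cut (S796, F953). Machine vertices: (163.518,80.315) → (298.071,80.315) → (298.071,72.400) → (163.518,72.400) → (163.518,80.315). Closed: final G1 returns to the first vertex.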